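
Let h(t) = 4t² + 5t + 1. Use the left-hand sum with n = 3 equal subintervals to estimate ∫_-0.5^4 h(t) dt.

Δt = (4 − (-0.5))/3 = 1.5.
Left endpoints: -0.5, 1, 2.5.
h(-0.5) = -0.5, h(1) = 10, h(2.5) = 38.5.
Sum = Δt · [h(-0.5) + h(1) + h(2.5)].
Sum = 72.

72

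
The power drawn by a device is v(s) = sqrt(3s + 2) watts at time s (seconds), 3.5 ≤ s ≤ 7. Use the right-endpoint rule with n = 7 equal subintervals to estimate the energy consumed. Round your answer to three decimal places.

Δs = (7 − 3.5)/7 = 0.5.
Right endpoints: 4, 4.5, 5, 5.5, 6, 6.5, 7.
v(4) ≈ 3.742, v(4.5) ≈ 3.937, v(5) ≈ 4.123, v(5.5) ≈ 4.301, v(6) ≈ 4.472, v(6.5) ≈ 4.637, v(7) ≈ 4.796.
Sum = Δs · [v(4) + v(4.5) + v(5) + ...].
Sum ≈ 15.004.

15.004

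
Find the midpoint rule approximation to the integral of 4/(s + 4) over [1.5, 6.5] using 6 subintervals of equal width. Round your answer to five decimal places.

2.58375

Δs = (6.5 − 1.5)/6 = 5/6.
Midpoints: 23/12, 2.75, 43/12, 53/12, 5.25, 73/12.
f(23/12) = 48/71, f(2.75) = 16/27, f(43/12) = 48/91, f(53/12) = 48/101, f(5.25) = 16/37, f(73/12) = 48/121.
Sum = Δs · [f(23/12) + f(2.75) + f(43/12) + ...].
Sum ≈ 2.58375.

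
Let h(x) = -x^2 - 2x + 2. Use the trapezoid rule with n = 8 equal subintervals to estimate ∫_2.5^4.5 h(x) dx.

-35.1875

Δx = (4.5 − 2.5)/8 = 0.25.
h(2.5) = -9.25, h(2.75) = -11.0625, h(3) = -13, h(3.25) = -15.0625, h(3.5) = -17.25, h(3.75) = -19.5625, h(4) = -22, h(4.25) = -24.5625, h(4.5) = -27.25.
T_8 = (Δx/2)·[h(x_0) + 2h(x_1) + ... + 2h(x_{7}) + h(x_8)].
Sum = -35.1875.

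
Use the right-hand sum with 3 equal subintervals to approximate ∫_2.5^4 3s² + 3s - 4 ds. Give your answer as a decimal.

65.625

Δs = (4 − 2.5)/3 = 0.5.
Right endpoints: 3, 3.5, 4.
f(3) = 32, f(3.5) = 43.25, f(4) = 56.
Sum = Δs · [f(3) + f(3.5) + f(4)].
Sum = 65.625.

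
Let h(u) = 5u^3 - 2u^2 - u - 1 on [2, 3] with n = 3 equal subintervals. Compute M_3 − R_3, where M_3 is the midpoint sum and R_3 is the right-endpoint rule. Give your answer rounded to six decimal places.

M_3 ≈ 64.75462963.
R_3 ≈ 79.74074074.
M_3 − R_3 ≈ -14.986111.

-14.986111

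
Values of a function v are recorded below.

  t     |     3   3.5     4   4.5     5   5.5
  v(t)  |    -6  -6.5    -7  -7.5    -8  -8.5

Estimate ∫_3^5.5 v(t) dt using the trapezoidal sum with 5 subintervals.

Δt = 0.5.
T_5 = (0.5/2)·[(-6) + 2·(-6.5) + 2·(-7) + 2·(-7.5) + 2·(-8) + (-8.5)] = -18.125.

-18.125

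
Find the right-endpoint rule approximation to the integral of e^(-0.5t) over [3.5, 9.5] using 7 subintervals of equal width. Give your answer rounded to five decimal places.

0.26452

Δt = (9.5 − 3.5)/7 = 6/7.
Right endpoints: 61/14, 73/14, 85/14, 97/14, 109/14, 121/14, 9.5.
f(61/14) ≈ 0.11320, f(73/14) ≈ 0.07374, f(85/14) ≈ 0.04804, f(97/14) ≈ 0.03130, f(109/14) ≈ 0.02039, f(121/14) ≈ 0.01328, f(9.5) ≈ 0.00865.
Sum = Δt · [f(61/14) + f(73/14) + f(85/14) + ...].
Sum ≈ 0.26452.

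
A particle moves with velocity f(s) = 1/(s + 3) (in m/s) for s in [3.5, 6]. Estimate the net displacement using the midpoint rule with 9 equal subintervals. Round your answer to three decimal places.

0.325

Δs = (6 − 3.5)/9 = 5/18.
Midpoints: 131/36, 47/12, 151/36, 161/36, 4.75, 181/36, 191/36, 67/12, 211/36.
f(131/36) = 36/239, f(47/12) = 12/83, f(151/36) = 36/259, f(161/36) = 36/269, f(4.75) = 4/31, f(181/36) = 36/289, f(191/36) = 36/299, f(67/12) = 12/103, f(211/36) = 36/319.
Sum = Δs · [f(131/36) + f(47/12) + f(151/36) + ...].
Sum ≈ 0.325.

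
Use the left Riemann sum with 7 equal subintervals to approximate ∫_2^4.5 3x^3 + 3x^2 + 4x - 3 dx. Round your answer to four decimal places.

350.3635

Δx = (4.5 − 2)/7 = 5/14.
Left endpoints: 2, 33/14, 19/7, 43/14, 24/7, 53/14, 29/7.
f(2) = 41, f(33/14) = 171189/2744, f(19/7) = 30853/343, f(43/14) = 341659/2744, f(24/7) = 57243/343, f(53/14) = 597929/2744, f(29/7) = 95483/343.
Sum = Δx · [f(2) + f(33/14) + f(19/7) + ...].
Sum ≈ 350.3635.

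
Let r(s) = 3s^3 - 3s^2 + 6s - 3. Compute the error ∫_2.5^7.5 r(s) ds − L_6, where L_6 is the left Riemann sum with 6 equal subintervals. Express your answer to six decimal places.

Exact integral: ∫_2.5^7.5 r(s) ds = 2072.5.
L_6 ≈ 1638.99305556.
Error ≈ 2072.5 − 1638.99305556 ≈ 433.506944.

433.506944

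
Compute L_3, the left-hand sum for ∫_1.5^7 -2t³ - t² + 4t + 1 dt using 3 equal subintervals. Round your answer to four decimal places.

Δt = (7 − 1.5)/3 = 11/6.
Left endpoints: 1.5, 10/3, 31/6.
f(1.5) = -2, f(10/3) = -1913/27, f(31/6) = -15167/54.
Sum = Δt · [f(1.5) + f(10/3) + f(31/6)].
Sum ≈ -648.4907.

-648.4907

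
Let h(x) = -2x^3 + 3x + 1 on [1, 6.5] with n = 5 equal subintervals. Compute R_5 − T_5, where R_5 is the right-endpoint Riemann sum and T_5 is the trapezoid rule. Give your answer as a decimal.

R_5 = -1141.525.
T_5 = -849.6125.
R_5 − T_5 = -291.9125.

-291.9125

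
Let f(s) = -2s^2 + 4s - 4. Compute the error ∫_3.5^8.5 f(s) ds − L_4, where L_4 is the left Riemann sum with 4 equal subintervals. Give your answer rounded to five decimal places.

-59.89583

Exact integral: ∫_3.5^8.5 f(s) ds ≈ -280.8333333.
L_4 = -220.9375.
Error ≈ -280.8333333 − (-220.9375) ≈ -59.89583.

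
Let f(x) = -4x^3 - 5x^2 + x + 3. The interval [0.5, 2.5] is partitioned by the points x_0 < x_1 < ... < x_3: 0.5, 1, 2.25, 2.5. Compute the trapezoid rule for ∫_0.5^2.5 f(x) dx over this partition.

Subinterval widths: 0.5, 1.25, 0.25.
f(0.5) = 1.75, f(1) = -5, f(2.25) = -65.625, f(2.5) = -88.25.
On each subinterval the trapezoid contributes (Δx_i/2)·[f(x_{i-1}) + f(x_i)].
Sum = -64.1875.

-64.1875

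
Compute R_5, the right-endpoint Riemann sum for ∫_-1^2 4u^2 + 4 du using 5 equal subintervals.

Δu = (2 − (-1))/5 = 0.6.
Right endpoints: -0.4, 0.2, 0.8, 1.4, 2.
f(-0.4) = 4.64, f(0.2) = 4.16, f(0.8) = 6.56, f(1.4) = 11.84, f(2) = 20.
Sum = Δu · [f(-0.4) + f(0.2) + f(0.8) + f(1.4) + f(2)].
Sum = 28.32.

28.32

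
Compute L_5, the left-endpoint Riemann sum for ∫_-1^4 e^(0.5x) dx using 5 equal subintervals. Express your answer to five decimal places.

Δx = (4 − (-1))/5 = 1.
Left endpoints: -1, 0, 1, 2, 3.
f(-1) ≈ 0.60653, f(0) ≈ 1.00000, f(1) ≈ 1.64872, f(2) ≈ 2.71828, f(3) ≈ 4.48169.
Sum = Δx · [f(-1) + f(0) + f(1) + f(2) + f(3)].
Sum ≈ 10.45522.

10.45522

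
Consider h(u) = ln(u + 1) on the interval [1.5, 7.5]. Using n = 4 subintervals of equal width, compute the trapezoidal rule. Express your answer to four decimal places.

9.8477

Δu = (7.5 − 1.5)/4 = 1.5.
h(1.5) ≈ 0.9163, h(3) ≈ 1.3863, h(4.5) ≈ 1.7047, h(6) ≈ 1.9459, h(7.5) ≈ 2.1401.
T_4 = (Δu/2)·[h(u_0) + 2h(u_1) + 2h(u_2) + 2h(u_3) + h(u_4)].
Sum ≈ 9.8477.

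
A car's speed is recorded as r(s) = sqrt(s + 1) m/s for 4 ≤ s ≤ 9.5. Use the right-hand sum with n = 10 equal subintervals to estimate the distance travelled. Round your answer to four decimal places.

15.5035

Δs = (9.5 − 4)/10 = 0.55.
Right endpoints: 4.55, 5.1, 5.65, 6.2, 6.75, 7.3, 7.85, 8.4, 8.95, 9.5.
r(4.55) ≈ 2.3558, r(5.1) ≈ 2.4698, r(5.65) ≈ 2.5788, r(6.2) ≈ 2.6833, r(6.75) ≈ 2.7839, r(7.3) ≈ 2.8810, r(7.85) ≈ 2.9749, r(8.4) ≈ 3.0659, r(8.95) ≈ 3.1544, r(9.5) ≈ 3.2404.
Sum = Δs · [r(4.55) + r(5.1) + r(5.65) + ...].
Sum ≈ 15.5035.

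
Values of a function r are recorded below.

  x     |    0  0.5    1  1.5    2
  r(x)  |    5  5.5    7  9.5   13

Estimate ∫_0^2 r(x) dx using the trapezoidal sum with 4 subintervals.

15.5

Δx = 0.5.
T_4 = (0.5/2)·[5 + 2·5.5 + 2·7 + 2·9.5 + 13] = 15.5.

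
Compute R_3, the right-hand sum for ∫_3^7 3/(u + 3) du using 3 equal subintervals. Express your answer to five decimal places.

Δu = (7 − 3)/3 = 4/3.
Right endpoints: 13/3, 17/3, 7.
f(13/3) = 9/22, f(17/3) = 9/26, f(7) = 0.3.
Sum = Δu · [f(13/3) + f(17/3) + f(7)].
Sum ≈ 1.40699.

1.40699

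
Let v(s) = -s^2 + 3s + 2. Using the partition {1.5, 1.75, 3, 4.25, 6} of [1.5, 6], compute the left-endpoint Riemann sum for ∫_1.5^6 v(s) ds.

3

Subinterval widths: 0.25, 1.25, 1.25, 1.75.
Left endpoints: 1.5, 1.75, 3, 4.25.
v(1.5) = 4.25, v(1.75) = 4.1875, v(3) = 2, v(4.25) = -3.3125.
Sum = Σ Δs_i · v(s_i).
Sum = 3.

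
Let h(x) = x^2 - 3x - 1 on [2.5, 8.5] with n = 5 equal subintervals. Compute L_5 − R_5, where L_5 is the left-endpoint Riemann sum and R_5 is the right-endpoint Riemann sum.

L_5 = 67.14.
R_5 = 124.74.
L_5 − R_5 = -57.6.

-57.6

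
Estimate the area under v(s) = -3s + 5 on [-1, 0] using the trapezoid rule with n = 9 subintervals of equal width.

Δs = (0 − (-1))/9 = 1/9.
v(-1) = 8, v(-8/9) = 23/3, v(-7/9) = 22/3, v(-2/3) = 7, v(-5/9) = 20/3, v(-4/9) = 19/3, v(-1/3) = 6, v(-2/9) = 17/3, v(-1/9) = 16/3, v(0) = 5.
T_9 = (Δs/2)·[v(s_0) + 2v(s_1) + ... + 2v(s_{8}) + v(s_9)].
Sum = 6.5.

6.5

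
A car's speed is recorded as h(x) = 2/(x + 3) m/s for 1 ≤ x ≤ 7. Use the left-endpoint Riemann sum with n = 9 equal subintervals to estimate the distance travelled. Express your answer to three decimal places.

1.936

Δx = (7 − 1)/9 = 2/3.
Left endpoints: 1, 5/3, 7/3, 3, 11/3, 13/3, 5, 17/3, 19/3.
h(1) = 0.5, h(5/3) = 3/7, h(7/3) = 0.375, h(3) = 1/3, h(11/3) = 0.3, h(13/3) = 3/11, h(5) = 0.25, h(17/3) = 3/13, h(19/3) = 3/14.
Sum = Δx · [h(1) + h(5/3) + h(7/3) + ...].
Sum ≈ 1.936.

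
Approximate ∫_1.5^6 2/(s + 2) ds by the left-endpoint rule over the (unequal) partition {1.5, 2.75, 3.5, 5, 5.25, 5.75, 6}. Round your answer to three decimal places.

1.849

Subinterval widths: 1.25, 0.75, 1.5, 0.25, 0.5, 0.25.
Left endpoints: 1.5, 2.75, 3.5, 5, 5.25, 5.75.
f(1.5) = 4/7, f(2.75) = 8/19, f(3.5) = 4/11, f(5) = 2/7, f(5.25) = 8/29, f(5.75) = 8/31.
Sum = Σ Δs_i · f(s_i).
Sum ≈ 1.849.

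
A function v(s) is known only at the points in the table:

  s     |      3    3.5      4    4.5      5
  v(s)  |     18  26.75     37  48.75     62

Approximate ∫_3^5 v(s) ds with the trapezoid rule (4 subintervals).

Δs = 0.5.
T_4 = (0.5/2)·[18 + 2·26.75 + 2·37 + 2·48.75 + 62] = 76.25.

76.25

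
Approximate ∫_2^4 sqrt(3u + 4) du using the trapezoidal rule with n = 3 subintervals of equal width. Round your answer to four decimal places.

7.1913

Δu = (4 − 2)/3 = 2/3.
f(2) ≈ 3.1623, f(8/3) ≈ 3.4641, f(10/3) ≈ 3.7417, f(4) ≈ 4.0000.
T_3 = (Δu/2)·[f(u_0) + 2f(u_1) + 2f(u_2) + f(u_3)].
Sum ≈ 7.1913.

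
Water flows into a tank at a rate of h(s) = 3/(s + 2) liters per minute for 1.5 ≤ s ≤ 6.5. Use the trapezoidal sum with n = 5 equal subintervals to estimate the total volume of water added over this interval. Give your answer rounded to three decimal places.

Δs = (6.5 − 1.5)/5 = 1.
h(1.5) = 6/7, h(2.5) = 2/3, h(3.5) = 6/11, h(4.5) = 6/13, h(5.5) = 0.4, h(6.5) = 6/17.
T_5 = (Δs/2)·[h(s_0) + 2h(s_1) + ... + 2h(s_{4}) + h(s_5)].
Sum ≈ 2.679.

2.679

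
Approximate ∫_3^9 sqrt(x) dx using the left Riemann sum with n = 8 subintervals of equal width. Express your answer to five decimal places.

14.05471

Δx = (9 − 3)/8 = 0.75.
Left endpoints: 3, 3.75, 4.5, 5.25, 6, 6.75, 7.5, 8.25.
f(3) ≈ 1.73205, f(3.75) ≈ 1.93649, f(4.5) ≈ 2.12132, f(5.25) ≈ 2.29129, f(6) ≈ 2.44949, f(6.75) ≈ 2.59808, f(7.5) ≈ 2.73861, f(8.25) ≈ 2.87228.
Sum = Δx · [f(3) + f(3.75) + f(4.5) + ...].
Sum ≈ 14.05471.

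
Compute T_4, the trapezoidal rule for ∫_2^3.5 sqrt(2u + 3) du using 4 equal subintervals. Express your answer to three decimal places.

Δu = (3.5 − 2)/4 = 0.375.
f(2) ≈ 2.646, f(2.375) ≈ 2.784, f(2.75) ≈ 2.915, f(3.125) ≈ 3.041, f(3.5) ≈ 3.162.
T_4 = (Δu/2)·[f(u_0) + 2f(u_1) + 2f(u_2) + 2f(u_3) + f(u_4)].
Sum ≈ 4.367.

4.367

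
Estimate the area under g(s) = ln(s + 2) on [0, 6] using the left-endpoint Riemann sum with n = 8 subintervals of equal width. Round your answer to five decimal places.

8.71190

Δs = (6 − 0)/8 = 0.75.
Left endpoints: 0, 0.75, 1.5, 2.25, 3, 3.75, 4.5, 5.25.
g(0) ≈ 0.69315, g(0.75) ≈ 1.01160, g(1.5) ≈ 1.25276, g(2.25) ≈ 1.44692, g(3) ≈ 1.60944, g(3.75) ≈ 1.74920, g(4.5) ≈ 1.87180, g(5.25) ≈ 1.98100.
Sum = Δs · [g(0) + g(0.75) + g(1.5) + ...].
Sum ≈ 8.71190.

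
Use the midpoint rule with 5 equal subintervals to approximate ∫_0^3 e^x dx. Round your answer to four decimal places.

18.8022

Δx = (3 − 0)/5 = 0.6.
Midpoints: 0.3, 0.9, 1.5, 2.1, 2.7.
f(0.3) ≈ 1.3499, f(0.9) ≈ 2.4596, f(1.5) ≈ 4.4817, f(2.1) ≈ 8.1662, f(2.7) ≈ 14.8797.
Sum = Δx · [f(0.3) + f(0.9) + f(1.5) + f(2.1) + f(2.7)].
Sum ≈ 18.8022.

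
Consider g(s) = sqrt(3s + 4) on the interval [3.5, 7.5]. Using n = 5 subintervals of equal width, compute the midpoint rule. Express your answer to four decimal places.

Δs = (7.5 − 3.5)/5 = 0.8.
Midpoints: 3.9, 4.7, 5.5, 6.3, 7.1.
g(3.9) ≈ 3.9623, g(4.7) ≈ 4.2544, g(5.5) ≈ 4.5277, g(6.3) ≈ 4.7854, g(7.1) ≈ 5.0299.
Sum = Δs · [g(3.9) + g(4.7) + g(5.5) + g(6.3) + g(7.1)].
Sum ≈ 18.0478.

18.0478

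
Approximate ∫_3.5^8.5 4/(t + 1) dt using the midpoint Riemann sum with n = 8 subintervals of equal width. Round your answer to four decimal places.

Δt = (8.5 − 3.5)/8 = 0.625.
Midpoints: 3.8125, 4.4375, 5.0625, 5.6875, 6.3125, 6.9375, 7.5625, 8.1875.
f(3.8125) = 64/77, f(4.4375) = 64/87, f(5.0625) = 64/97, f(5.6875) = 64/107, f(6.3125) = 64/117, f(6.9375) = 64/127, f(7.5625) = 64/137, f(8.1875) = 64/147.
Sum = Δt · [f(3.8125) + f(4.4375) + f(5.0625) + ...].
Sum ≈ 2.9864.

2.9864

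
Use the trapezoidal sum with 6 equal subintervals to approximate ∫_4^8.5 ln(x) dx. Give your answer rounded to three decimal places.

Δx = (8.5 − 4)/6 = 0.75.
f(4) ≈ 1.386, f(4.75) ≈ 1.558, f(5.5) ≈ 1.705, f(6.25) ≈ 1.833, f(7) ≈ 1.946, f(7.75) ≈ 2.048, f(8.5) ≈ 2.140.
T_6 = (Δx/2)·[f(x_0) + 2f(x_1) + ... + 2f(x_{5}) + f(x_6)].
Sum ≈ 8.139.

8.139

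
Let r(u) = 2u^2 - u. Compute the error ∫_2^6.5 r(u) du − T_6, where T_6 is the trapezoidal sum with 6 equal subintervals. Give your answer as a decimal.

Exact integral: ∫_2^6.5 r(u) du = 158.625.
T_6 = 159.46875.
Error = 158.625 − 159.46875 = -0.84375.

-0.84375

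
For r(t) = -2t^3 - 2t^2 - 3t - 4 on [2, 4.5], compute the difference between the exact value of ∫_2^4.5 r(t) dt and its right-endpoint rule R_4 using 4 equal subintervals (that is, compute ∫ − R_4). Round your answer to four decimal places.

67.9525

Exact integral: ∫_2^4.5 r(t) dt ≈ -286.822917.
R_4 ≈ -354.775391.
Error ≈ -286.822917 − (-354.775391) ≈ 67.9525.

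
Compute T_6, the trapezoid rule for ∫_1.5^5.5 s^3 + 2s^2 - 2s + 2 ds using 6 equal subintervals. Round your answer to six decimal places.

319.870370

Δs = (5.5 − 1.5)/6 = 2/3.
f(1.5) = 6.875, f(13/6) = 3721/216, f(17/6) = 7589/216, f(3.5) = 62.375, f(25/6) = 21757/216, f(29/6) = 32825/216, f(5.5) = 217.875.
T_6 = (Δs/2)·[f(s_0) + 2f(s_1) + ... + 2f(s_{5}) + f(s_6)].
Sum ≈ 319.870370.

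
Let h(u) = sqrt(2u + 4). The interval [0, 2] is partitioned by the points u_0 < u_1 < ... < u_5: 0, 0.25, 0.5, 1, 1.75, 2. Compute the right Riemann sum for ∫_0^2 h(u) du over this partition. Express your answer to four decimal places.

5.0752

Subinterval widths: 0.25, 0.25, 0.5, 0.75, 0.25.
Right endpoints: 0.25, 0.5, 1, 1.75, 2.
h(0.25) ≈ 2.1213, h(0.5) ≈ 2.2361, h(1) ≈ 2.4495, h(1.75) ≈ 2.7386, h(2) ≈ 2.8284.
Sum = Σ Δu_i · h(u_i).
Sum ≈ 5.0752.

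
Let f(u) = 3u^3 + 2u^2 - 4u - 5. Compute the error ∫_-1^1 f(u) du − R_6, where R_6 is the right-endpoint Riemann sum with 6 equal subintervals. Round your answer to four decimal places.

0.2593

Exact integral: ∫_-1^1 f(u) du ≈ -8.666667.
R_6 ≈ -8.925926.
Error ≈ -8.666667 − (-8.925926) ≈ 0.2593.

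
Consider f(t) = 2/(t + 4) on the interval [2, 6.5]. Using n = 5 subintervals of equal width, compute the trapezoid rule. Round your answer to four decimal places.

1.1217

Δt = (6.5 − 2)/5 = 0.9.
f(2) = 1/3, f(2.9) = 20/69, f(3.8) = 10/39, f(4.7) = 20/87, f(5.6) = 5/24, f(6.5) = 4/21.
T_5 = (Δt/2)·[f(t_0) + 2f(t_1) + ... + 2f(t_{4}) + f(t_5)].
Sum ≈ 1.1217.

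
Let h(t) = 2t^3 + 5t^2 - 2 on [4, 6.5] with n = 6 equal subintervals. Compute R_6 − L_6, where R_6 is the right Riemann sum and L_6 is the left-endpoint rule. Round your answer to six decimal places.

R_6 ≈ 1228.31741898.
L_6 ≈ 998.10908565.
R_6 − L_6 ≈ 230.208333.

230.208333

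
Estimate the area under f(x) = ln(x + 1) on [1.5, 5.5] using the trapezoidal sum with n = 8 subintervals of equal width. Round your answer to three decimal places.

5.871

Δx = (5.5 − 1.5)/8 = 0.5.
f(1.5) ≈ 0.916, f(2) ≈ 1.099, f(2.5) ≈ 1.253, f(3) ≈ 1.386, f(3.5) ≈ 1.504, f(4) ≈ 1.609, f(4.5) ≈ 1.705, f(5) ≈ 1.792, f(5.5) ≈ 1.872.
T_8 = (Δx/2)·[f(x_0) + 2f(x_1) + ... + 2f(x_{7}) + f(x_8)].
Sum ≈ 5.871.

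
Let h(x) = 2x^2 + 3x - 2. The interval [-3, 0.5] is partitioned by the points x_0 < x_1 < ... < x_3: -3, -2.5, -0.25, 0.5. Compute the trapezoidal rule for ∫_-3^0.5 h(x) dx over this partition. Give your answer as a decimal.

Subinterval widths: 0.5, 2.25, 0.75.
h(-3) = 7, h(-2.5) = 3, h(-0.25) = -2.625, h(0.5) = 0.
On each subinterval the trapezoid contributes (Δx_i/2)·[h(x_{i-1}) + h(x_i)].
Sum = 1.9375.

1.9375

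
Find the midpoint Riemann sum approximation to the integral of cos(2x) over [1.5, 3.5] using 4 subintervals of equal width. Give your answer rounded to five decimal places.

Δx = (3.5 − 1.5)/4 = 0.5.
Midpoints: 1.75, 2.25, 2.75, 3.25.
f(1.75) ≈ -0.93646, f(2.25) ≈ -0.21080, f(2.75) ≈ 0.70867, f(3.25) ≈ 0.97659.
Sum = Δx · [f(1.75) + f(2.25) + f(2.75) + f(3.25)].
Sum ≈ 0.26900.

0.26900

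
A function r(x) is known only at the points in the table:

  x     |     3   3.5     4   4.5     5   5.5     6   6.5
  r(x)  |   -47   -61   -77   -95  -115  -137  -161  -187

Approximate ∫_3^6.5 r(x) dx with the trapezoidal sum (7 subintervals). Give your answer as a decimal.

Δx = 0.5.
T_7 = (0.5/2)·[(-47) + 2·(-61) + 2·(-77) + 2·(-95) + 2·(-115) + 2·(-137) + 2·(-161) + (-187)] = -381.5.

-381.5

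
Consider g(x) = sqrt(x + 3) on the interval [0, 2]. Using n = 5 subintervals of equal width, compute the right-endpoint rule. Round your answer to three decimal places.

4.089

Δx = (2 − 0)/5 = 0.4.
Right endpoints: 0.4, 0.8, 1.2, 1.6, 2.
g(0.4) ≈ 1.844, g(0.8) ≈ 1.949, g(1.2) ≈ 2.049, g(1.6) ≈ 2.145, g(2) ≈ 2.236.
Sum = Δx · [g(0.4) + g(0.8) + g(1.2) + g(1.6) + g(2)].
Sum ≈ 4.089.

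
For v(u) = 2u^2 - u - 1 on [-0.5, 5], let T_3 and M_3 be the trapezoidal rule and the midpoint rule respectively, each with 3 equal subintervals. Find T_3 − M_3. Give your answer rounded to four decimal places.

T_3 ≈ 71.703704.
M_3 ≈ 62.460648.
T_3 − M_3 ≈ 9.2431.

9.2431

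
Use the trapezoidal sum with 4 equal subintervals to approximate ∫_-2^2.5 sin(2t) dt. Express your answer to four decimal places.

Δt = (2.5 − (-2))/4 = 1.125.
f(-2) ≈ 0.7568, f(-0.875) ≈ -0.9840, f(0.25) ≈ 0.4794, f(1.375) ≈ 0.3817, f(2.5) ≈ -0.9589.
T_4 = (Δt/2)·[f(t_0) + 2f(t_1) + 2f(t_2) + 2f(t_3) + f(t_4)].
Sum ≈ -0.2520.

-0.2520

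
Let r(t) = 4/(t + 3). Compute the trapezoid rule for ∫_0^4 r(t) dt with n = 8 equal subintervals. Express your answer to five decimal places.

3.39673

Δt = (4 − 0)/8 = 0.5.
r(0) = 4/3, r(0.5) = 8/7, r(1) = 1, r(1.5) = 8/9, r(2) = 0.8, r(2.5) = 8/11, r(3) = 2/3, r(3.5) = 8/13, r(4) = 4/7.
T_8 = (Δt/2)·[r(t_0) + 2r(t_1) + ... + 2r(t_{7}) + r(t_8)].
Sum ≈ 3.39673.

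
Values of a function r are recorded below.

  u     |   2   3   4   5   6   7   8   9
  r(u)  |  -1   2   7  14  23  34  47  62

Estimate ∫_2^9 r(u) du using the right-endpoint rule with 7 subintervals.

Δu = 1.
Sum = 1·[2 + 7 + 14 + 23 + 34 + 47 + 62] = 189.

189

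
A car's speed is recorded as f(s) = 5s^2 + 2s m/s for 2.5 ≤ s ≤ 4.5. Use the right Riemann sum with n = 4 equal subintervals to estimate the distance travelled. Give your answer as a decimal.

Δs = (4.5 − 2.5)/4 = 0.5.
Right endpoints: 3, 3.5, 4, 4.5.
f(3) = 51, f(3.5) = 68.25, f(4) = 88, f(4.5) = 110.25.
Sum = Δs · [f(3) + f(3.5) + f(4) + f(4.5)].
Sum = 158.75.

158.75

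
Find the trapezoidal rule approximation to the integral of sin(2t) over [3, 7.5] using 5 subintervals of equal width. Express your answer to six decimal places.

Δt = (7.5 − 3)/5 = 0.9.
f(3) ≈ -0.279415, f(3.9) ≈ 0.998543, f(4.8) ≈ -0.174327, f(5.7) ≈ -0.919329, f(6.6) ≈ 0.592074, f(7.5) ≈ 0.650288.
T_5 = (Δt/2)·[f(t_0) + 2f(t_1) + ... + 2f(t_{4}) + f(t_5)].
Sum ≈ 0.614158.

0.614158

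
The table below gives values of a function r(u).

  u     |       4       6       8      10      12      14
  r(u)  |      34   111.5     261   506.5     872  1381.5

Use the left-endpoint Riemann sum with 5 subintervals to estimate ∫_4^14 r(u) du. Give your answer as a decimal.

Δu = 2.
Sum = 2·[34 + 111.5 + 261 + 506.5 + 872] = 3570.

3570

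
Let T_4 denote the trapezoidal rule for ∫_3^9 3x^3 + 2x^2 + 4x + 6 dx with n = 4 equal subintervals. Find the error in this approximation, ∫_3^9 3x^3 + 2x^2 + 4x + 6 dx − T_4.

-126

Exact integral: ∫_3^9 f(x) dx = 5508.
T_4 = 5634.
Error = 5508 − 5634 = -126.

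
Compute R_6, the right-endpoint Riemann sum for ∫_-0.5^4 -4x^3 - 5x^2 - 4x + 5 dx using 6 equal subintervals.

-515.25

Δx = (4 − (-0.5))/6 = 0.75.
Right endpoints: 0.25, 1, 1.75, 2.5, 3.25, 4.
f(0.25) = 3.625, f(1) = -8, f(1.75) = -38.75, f(2.5) = -98.75, f(3.25) = -198.125, f(4) = -347.
Sum = Δx · [f(0.25) + f(1) + f(1.75) + ...].
Sum = -515.25.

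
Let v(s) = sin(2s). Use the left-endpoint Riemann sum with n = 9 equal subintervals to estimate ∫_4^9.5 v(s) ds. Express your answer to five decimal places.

-0.23818

Δs = (9.5 − 4)/9 = 11/18.
Left endpoints: 4, 83/18, 47/9, 35/6, 58/9, 127/18, 23/3, 149/18, 80/9.
v(4) ≈ 0.98936, v(83/18) ≈ 0.20117, v(47/9) ≈ -0.85193, v(35/6) ≈ -0.78314, v(58/9) ≈ 0.31696, v(127/18) ≈ 0.99966, v(23/3) ≈ 0.36593, v(149/18) ≈ -0.74969, v(80/9) ≈ -0.87805.
Sum = Δs · [v(4) + v(83/18) + v(47/9) + ...].
Sum ≈ -0.23818.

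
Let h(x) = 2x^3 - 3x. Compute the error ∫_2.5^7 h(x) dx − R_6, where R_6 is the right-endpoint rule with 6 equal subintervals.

-252.4921875

Exact integral: ∫_2.5^7 h(x) dx = 1116.84375.
R_6 = 1369.3359375.
Error = 1116.84375 − 1369.3359375 = -252.4921875.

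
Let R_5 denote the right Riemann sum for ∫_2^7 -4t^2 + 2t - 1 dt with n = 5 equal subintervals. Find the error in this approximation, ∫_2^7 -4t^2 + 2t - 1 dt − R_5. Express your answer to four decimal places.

88.3333

Exact integral: ∫_2^7 f(t) dt ≈ -406.666667.
R_5 = -495.
Error ≈ -406.666667 − (-495) ≈ 88.3333.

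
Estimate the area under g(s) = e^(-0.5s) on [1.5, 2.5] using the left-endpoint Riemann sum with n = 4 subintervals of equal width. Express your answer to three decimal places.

0.395

Δs = (2.5 − 1.5)/4 = 0.25.
Left endpoints: 1.5, 1.75, 2, 2.25.
g(1.5) ≈ 0.472, g(1.75) ≈ 0.417, g(2) ≈ 0.368, g(2.25) ≈ 0.325.
Sum = Δs · [g(1.5) + g(1.75) + g(2) + g(2.25)].
Sum ≈ 0.395.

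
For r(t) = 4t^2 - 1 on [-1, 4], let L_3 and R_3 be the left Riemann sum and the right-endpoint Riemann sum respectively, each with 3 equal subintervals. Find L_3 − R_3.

L_3 ≈ 40.925926.
R_3 ≈ 140.925926.
L_3 − R_3 = -100.

-100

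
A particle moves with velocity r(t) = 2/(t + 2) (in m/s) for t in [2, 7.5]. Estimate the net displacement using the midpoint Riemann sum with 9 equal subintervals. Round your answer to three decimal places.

1.728

Δt = (7.5 − 2)/9 = 11/18.
Midpoints: 83/36, 35/12, 127/36, 149/36, 4.75, 193/36, 215/36, 79/12, 259/36.
r(83/36) = 72/155, r(35/12) = 24/59, r(127/36) = 72/199, r(149/36) = 72/221, r(4.75) = 8/27, r(193/36) = 72/265, r(215/36) = 72/287, r(79/12) = 24/103, r(259/36) = 72/331.
Sum = Δt · [r(83/36) + r(35/12) + r(127/36) + ...].
Sum ≈ 1.728.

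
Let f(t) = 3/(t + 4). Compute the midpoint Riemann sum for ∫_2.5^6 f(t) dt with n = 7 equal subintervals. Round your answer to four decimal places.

1.2919

Δt = (6 − 2.5)/7 = 0.5.
Midpoints: 2.75, 3.25, 3.75, 4.25, 4.75, 5.25, 5.75.
f(2.75) = 4/9, f(3.25) = 12/29, f(3.75) = 12/31, f(4.25) = 4/11, f(4.75) = 12/35, f(5.25) = 12/37, f(5.75) = 4/13.
Sum = Δt · [f(2.75) + f(3.25) + f(3.75) + ...].
Sum ≈ 1.2919.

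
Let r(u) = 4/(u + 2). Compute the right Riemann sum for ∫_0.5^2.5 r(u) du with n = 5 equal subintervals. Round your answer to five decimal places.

Δu = (2.5 − 0.5)/5 = 0.4.
Right endpoints: 0.9, 1.3, 1.7, 2.1, 2.5.
r(0.9) = 40/29, r(1.3) = 40/33, r(1.7) = 40/37, r(2.1) = 40/41, r(2.5) = 8/9.
Sum = Δu · [r(0.9) + r(1.3) + r(1.7) + r(2.1) + r(2.5)].
Sum ≈ 2.21480.

2.21480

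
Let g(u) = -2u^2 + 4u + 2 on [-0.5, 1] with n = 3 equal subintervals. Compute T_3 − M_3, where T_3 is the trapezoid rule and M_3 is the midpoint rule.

T_3 = 3.625.
M_3 = 3.8125.
T_3 − M_3 = -0.1875.

-0.1875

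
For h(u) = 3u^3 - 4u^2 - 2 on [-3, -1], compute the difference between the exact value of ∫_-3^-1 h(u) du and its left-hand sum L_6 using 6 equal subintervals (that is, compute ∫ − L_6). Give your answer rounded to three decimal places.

Exact integral: ∫_-3^-1 h(u) du ≈ -98.66667.
L_6 ≈ -117.81481.
Error ≈ -98.66667 − (-117.81481) ≈ 19.148.

19.148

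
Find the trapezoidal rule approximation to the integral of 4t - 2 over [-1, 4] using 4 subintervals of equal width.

20

Δt = (4 − (-1))/4 = 1.25.
f(-1) = -6, f(0.25) = -1, f(1.5) = 4, f(2.75) = 9, f(4) = 14.
T_4 = (Δt/2)·[f(t_0) + 2f(t_1) + 2f(t_2) + 2f(t_3) + f(t_4)].
Sum = 20.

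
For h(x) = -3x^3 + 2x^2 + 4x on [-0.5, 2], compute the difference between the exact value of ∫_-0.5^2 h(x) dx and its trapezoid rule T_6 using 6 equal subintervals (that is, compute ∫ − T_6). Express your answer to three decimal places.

Exact integral: ∫_-0.5^2 h(x) dx ≈ 0.96354.
T_6 ≈ 0.61994.
Error ≈ 0.96354 − 0.61994 ≈ 0.344.

0.344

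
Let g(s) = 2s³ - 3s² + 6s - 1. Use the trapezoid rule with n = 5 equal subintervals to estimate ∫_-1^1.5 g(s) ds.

Δs = (1.5 − (-1))/5 = 0.5.
g(-1) = -12, g(-0.5) = -5, g(0) = -1, g(0.5) = 1.5, g(1) = 4, g(1.5) = 8.
T_5 = (Δs/2)·[g(s_0) + 2g(s_1) + ... + 2g(s_{4}) + g(s_5)].
Sum = -1.25.

-1.25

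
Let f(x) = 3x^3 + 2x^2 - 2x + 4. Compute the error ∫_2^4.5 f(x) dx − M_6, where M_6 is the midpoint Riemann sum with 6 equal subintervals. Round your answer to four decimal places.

1.1303

Exact integral: ∫_2^4.5 f(x) dx ≈ 344.713542.
M_6 ≈ 343.583261.
Error ≈ 344.713542 − 343.583261 ≈ 1.1303.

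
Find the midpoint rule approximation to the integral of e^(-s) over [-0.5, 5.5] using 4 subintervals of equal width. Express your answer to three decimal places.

1.500

Δs = (5.5 − (-0.5))/4 = 1.5.
Midpoints: 0.25, 1.75, 3.25, 4.75.
f(0.25) ≈ 0.779, f(1.75) ≈ 0.174, f(3.25) ≈ 0.039, f(4.75) ≈ 0.009.
Sum = Δs · [f(0.25) + f(1.75) + f(3.25) + f(4.75)].
Sum ≈ 1.500.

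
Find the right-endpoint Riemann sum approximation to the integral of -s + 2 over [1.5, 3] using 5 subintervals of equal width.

Δs = (3 − 1.5)/5 = 0.3.
Right endpoints: 1.8, 2.1, 2.4, 2.7, 3.
f(1.8) = 0.2, f(2.1) = -0.1, f(2.4) = -0.4, f(2.7) = -0.7, f(3) = -1.
Sum = Δs · [f(1.8) + f(2.1) + f(2.4) + f(2.7) + f(3)].
Sum = -0.6.

-0.6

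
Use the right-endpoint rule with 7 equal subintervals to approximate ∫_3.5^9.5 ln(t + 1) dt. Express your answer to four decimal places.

12.2765

Δt = (9.5 − 3.5)/7 = 6/7.
Right endpoints: 61/14, 73/14, 85/14, 97/14, 109/14, 121/14, 9.5.
f(61/14) ≈ 1.6784, f(73/14) ≈ 1.8269, f(85/14) ≈ 1.9561, f(97/14) ≈ 2.0705, f(109/14) ≈ 2.1731, f(121/14) ≈ 2.2662, f(9.5) ≈ 2.3514.
Sum = Δt · [f(61/14) + f(73/14) + f(85/14) + ...].
Sum ≈ 12.2765.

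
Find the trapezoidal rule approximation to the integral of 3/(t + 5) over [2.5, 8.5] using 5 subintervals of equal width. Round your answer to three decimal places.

1.768

Δt = (8.5 − 2.5)/5 = 1.2.
f(2.5) = 0.4, f(3.7) = 10/29, f(4.9) = 10/33, f(6.1) = 10/37, f(7.3) = 10/41, f(8.5) = 2/9.
T_5 = (Δt/2)·[f(t_0) + 2f(t_1) + ... + 2f(t_{4}) + f(t_5)].
Sum ≈ 1.768.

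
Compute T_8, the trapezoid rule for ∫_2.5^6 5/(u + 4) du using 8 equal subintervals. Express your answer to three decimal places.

Δu = (6 − 2.5)/8 = 0.4375.
f(2.5) = 10/13, f(2.9375) = 80/111, f(3.375) = 40/59, f(3.8125) = 0.64, f(4.25) = 20/33, f(4.6875) = 80/139, f(5.125) = 40/73, f(5.5625) = 80/153, f(6) = 0.5.
T_8 = (Δu/2)·[f(u_0) + 2f(u_1) + ... + 2f(u_{7}) + f(u_8)].
Sum ≈ 2.155.

2.155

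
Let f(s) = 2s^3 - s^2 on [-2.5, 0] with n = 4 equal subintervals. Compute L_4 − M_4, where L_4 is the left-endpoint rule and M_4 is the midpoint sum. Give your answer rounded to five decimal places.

L_4 ≈ -37.8417969.
M_4 ≈ -24.0478516.
L_4 − M_4 ≈ -13.79395.

-13.79395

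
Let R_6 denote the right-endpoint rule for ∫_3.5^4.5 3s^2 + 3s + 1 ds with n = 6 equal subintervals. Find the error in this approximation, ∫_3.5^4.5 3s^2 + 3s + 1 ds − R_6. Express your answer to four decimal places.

Exact integral: ∫_3.5^4.5 f(s) ds = 61.25.
R_6 ≈ 63.513889.
Error ≈ 61.25 − 63.513889 ≈ -2.2639.

-2.2639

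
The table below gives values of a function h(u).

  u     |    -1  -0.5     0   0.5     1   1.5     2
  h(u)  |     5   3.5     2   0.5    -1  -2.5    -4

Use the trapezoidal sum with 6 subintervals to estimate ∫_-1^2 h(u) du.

1.5

Δu = 0.5.
T_6 = (0.5/2)·[5 + 2·3.5 + 2·2 + 2·0.5 + 2·(-1) + 2·(-2.5) + (-4)] = 1.5.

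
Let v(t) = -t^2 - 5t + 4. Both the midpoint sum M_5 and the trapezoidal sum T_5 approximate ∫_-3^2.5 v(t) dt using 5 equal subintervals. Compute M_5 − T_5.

M_5 = 15.22125.
T_5 = 13.5575.
M_5 − T_5 = 1.66375.

1.66375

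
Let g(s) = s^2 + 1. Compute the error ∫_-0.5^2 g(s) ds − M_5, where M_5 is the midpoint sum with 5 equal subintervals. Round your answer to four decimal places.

Exact integral: ∫_-0.5^2 g(s) ds ≈ 5.208333.
M_5 = 5.15625.
Error ≈ 5.208333 − 5.15625 ≈ 0.0521.

0.0521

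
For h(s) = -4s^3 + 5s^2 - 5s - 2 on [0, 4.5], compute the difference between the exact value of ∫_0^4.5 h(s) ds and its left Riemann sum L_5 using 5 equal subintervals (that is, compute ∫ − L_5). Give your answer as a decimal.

-115.2225

Exact integral: ∫_0^4.5 h(s) ds = -317.8125.
L_5 = -202.59.
Error = -317.8125 − (-202.59) = -115.2225.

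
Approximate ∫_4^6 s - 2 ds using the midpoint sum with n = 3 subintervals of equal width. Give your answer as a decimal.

6

Δs = (6 − 4)/3 = 2/3.
Midpoints: 13/3, 5, 17/3.
f(13/3) = 7/3, f(5) = 3, f(17/3) = 11/3.
Sum = Δs · [f(13/3) + f(5) + f(17/3)].
Sum = 6.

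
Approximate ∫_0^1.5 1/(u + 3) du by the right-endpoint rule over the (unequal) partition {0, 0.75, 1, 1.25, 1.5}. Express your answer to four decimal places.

Subinterval widths: 0.75, 0.25, 0.25, 0.25.
Right endpoints: 0.75, 1, 1.25, 1.5.
f(0.75) = 4/15, f(1) = 0.25, f(1.25) = 4/17, f(1.5) = 2/9.
Sum = Σ Δu_i · f(u_i).
Sum ≈ 0.3769.

0.3769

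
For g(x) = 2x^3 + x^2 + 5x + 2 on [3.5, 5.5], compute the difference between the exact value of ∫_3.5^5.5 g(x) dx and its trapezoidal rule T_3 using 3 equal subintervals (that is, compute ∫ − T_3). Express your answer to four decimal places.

-4.1481

Exact integral: ∫_3.5^5.5 g(x) dx ≈ 472.666667.
T_3 ≈ 476.814815.
Error ≈ 472.666667 − 476.814815 ≈ -4.1481.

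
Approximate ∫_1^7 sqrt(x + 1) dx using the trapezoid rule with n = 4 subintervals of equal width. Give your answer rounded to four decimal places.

13.1666

Δx = (7 − 1)/4 = 1.5.
f(1) ≈ 1.4142, f(2.5) ≈ 1.8708, f(4) ≈ 2.2361, f(5.5) ≈ 2.5495, f(7) ≈ 2.8284.
T_4 = (Δx/2)·[f(x_0) + 2f(x_1) + 2f(x_2) + 2f(x_3) + f(x_4)].
Sum ≈ 13.1666.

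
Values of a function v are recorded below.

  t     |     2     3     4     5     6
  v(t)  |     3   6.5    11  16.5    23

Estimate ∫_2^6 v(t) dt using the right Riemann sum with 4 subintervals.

Δt = 1.
Sum = 1·[6.5 + 11 + 16.5 + 23] = 57.

57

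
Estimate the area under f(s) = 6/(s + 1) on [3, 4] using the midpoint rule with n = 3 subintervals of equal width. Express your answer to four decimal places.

Δs = (4 − 3)/3 = 1/3.
Midpoints: 19/6, 3.5, 23/6.
f(19/6) = 1.44, f(3.5) = 4/3, f(23/6) = 36/29.
Sum = Δs · [f(19/6) + f(3.5) + f(23/6)].
Sum ≈ 1.3382.

1.3382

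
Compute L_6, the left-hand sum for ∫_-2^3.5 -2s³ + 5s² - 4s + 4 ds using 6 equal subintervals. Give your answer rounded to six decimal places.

61.458044

Δs = (3.5 − (-2))/6 = 11/12.
Left endpoints: -2, -13/12, -1/6, 0.75, 5/3, 31/12.
f(-2) = 48, f(-13/12) = 14467/864, f(-1/6) = 130/27, f(0.75) = 2.96875, f(5/3) = 53/27, f(31/12) = -6433/864.
Sum = Δs · [f(-2) + f(-13/12) + f(-1/6) + ...].
Sum ≈ 61.458044.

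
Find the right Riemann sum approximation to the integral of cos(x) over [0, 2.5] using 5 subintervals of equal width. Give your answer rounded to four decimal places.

0.1357

Δx = (2.5 − 0)/5 = 0.5.
Right endpoints: 0.5, 1, 1.5, 2, 2.5.
f(0.5) ≈ 0.8776, f(1) ≈ 0.5403, f(1.5) ≈ 0.0707, f(2) ≈ -0.4161, f(2.5) ≈ -0.8011.
Sum = Δx · [f(0.5) + f(1) + f(1.5) + f(2) + f(2.5)].
Sum ≈ 0.1357.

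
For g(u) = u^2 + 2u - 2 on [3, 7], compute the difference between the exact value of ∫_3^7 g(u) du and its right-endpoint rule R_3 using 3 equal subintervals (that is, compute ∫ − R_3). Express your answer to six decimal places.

Exact integral: ∫_3^7 g(u) du ≈ 137.33333333.
R_3 ≈ 170.51851852.
Error ≈ 137.33333333 − 170.51851852 ≈ -33.185185.

-33.185185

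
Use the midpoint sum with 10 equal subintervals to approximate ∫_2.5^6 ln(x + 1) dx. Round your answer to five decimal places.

5.73743

Δx = (6 − 2.5)/10 = 0.35.
Midpoints: 2.675, 3.025, 3.375, 3.725, 4.075, 4.425, 4.775, 5.125, 5.475, 5.825.
f(2.675) ≈ 1.30155, f(3.025) ≈ 1.39252, f(3.375) ≈ 1.47591, f(3.725) ≈ 1.55287, f(4.075) ≈ 1.62433, f(4.425) ≈ 1.69102, f(4.775) ≈ 1.75354, f(5.125) ≈ 1.81238, f(5.475) ≈ 1.86795, f(5.825) ≈ 1.92059.
Sum = Δx · [f(2.675) + f(3.025) + f(3.375) + ...].
Sum ≈ 5.73743.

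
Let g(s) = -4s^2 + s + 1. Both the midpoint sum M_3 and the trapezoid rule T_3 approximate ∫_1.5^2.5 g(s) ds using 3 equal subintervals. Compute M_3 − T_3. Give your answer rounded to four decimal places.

0.1111

M_3 ≈ -13.296296.
T_3 ≈ -13.407407.
M_3 − T_3 ≈ 0.1111.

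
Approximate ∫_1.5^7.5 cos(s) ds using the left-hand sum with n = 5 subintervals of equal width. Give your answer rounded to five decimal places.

-0.21772

Δs = (7.5 − 1.5)/5 = 1.2.
Left endpoints: 1.5, 2.7, 3.9, 5.1, 6.3.
f(1.5) ≈ 0.07074, f(2.7) ≈ -0.90407, f(3.9) ≈ -0.72593, f(5.1) ≈ 0.37798, f(6.3) ≈ 0.99986.
Sum = Δs · [f(1.5) + f(2.7) + f(3.9) + f(5.1) + f(6.3)].
Sum ≈ -0.21772.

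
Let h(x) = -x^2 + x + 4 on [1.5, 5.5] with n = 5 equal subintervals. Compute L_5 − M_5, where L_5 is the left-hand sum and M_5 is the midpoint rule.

L_5 = -15.16.
M_5 = -24.12.
L_5 − M_5 = 8.96.

8.96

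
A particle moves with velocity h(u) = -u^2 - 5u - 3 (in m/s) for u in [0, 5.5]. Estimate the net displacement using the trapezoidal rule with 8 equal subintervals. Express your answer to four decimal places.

Δu = (5.5 − 0)/8 = 0.6875.
h(0) = -3, h(0.6875) = -6.91015625, h(1.375) = -11.765625, h(2.0625) = -17.56640625, h(2.75) = -24.3125, h(3.4375) = -32.00390625, h(4.125) = -40.640625, h(4.8125) = -50.22265625, h(5.5) = -60.75.
T_8 = (Δu/2)·[h(u_0) + 2h(u_1) + ... + 2h(u_{7}) + h(u_8)].
Sum ≈ -148.0166.

-148.0166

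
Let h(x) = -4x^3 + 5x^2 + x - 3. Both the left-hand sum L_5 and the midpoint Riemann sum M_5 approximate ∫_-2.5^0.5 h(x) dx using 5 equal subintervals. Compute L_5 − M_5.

31.59

L_5 = 83.31.
M_5 = 51.72.
L_5 − M_5 = 31.59.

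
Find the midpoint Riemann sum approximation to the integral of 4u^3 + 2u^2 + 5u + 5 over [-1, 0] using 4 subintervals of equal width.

2.1875

Δu = (0 − (-1))/4 = 0.25.
Midpoints: -0.875, -0.625, -0.375, -0.125.
f(-0.875) = -0.5234375, f(-0.625) = 1.6796875, f(-0.375) = 3.1953125, f(-0.125) = 4.3984375.
Sum = Δu · [f(-0.875) + f(-0.625) + f(-0.375) + f(-0.125)].
Sum = 2.1875.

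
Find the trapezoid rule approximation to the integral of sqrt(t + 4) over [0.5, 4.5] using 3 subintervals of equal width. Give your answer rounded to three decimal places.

10.148

Δt = (4.5 − 0.5)/3 = 4/3.
f(0.5) ≈ 2.121, f(11/6) ≈ 2.415, f(19/6) ≈ 2.677, f(4.5) ≈ 2.915.
T_3 = (Δt/2)·[f(t_0) + 2f(t_1) + 2f(t_2) + f(t_3)].
Sum ≈ 10.148.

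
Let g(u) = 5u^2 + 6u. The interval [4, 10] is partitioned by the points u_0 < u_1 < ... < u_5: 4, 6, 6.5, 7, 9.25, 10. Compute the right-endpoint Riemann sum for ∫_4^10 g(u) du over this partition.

Subinterval widths: 2, 0.5, 0.5, 2.25, 0.75.
Right endpoints: 6, 6.5, 7, 9.25, 10.
g(6) = 216, g(6.5) = 250.25, g(7) = 287, g(9.25) = 483.3125, g(10) = 560.
Sum = Σ Δu_i · g(u_i).
Sum = 2208.078125.

2208.078125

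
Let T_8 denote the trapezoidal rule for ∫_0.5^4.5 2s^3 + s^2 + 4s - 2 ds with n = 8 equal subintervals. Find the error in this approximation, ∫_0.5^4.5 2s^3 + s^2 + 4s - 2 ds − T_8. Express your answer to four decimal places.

-2.6667

Exact integral: ∫_0.5^4.5 f(s) ds ≈ 267.333333.
T_8 = 270.
Error ≈ 267.333333 − 270 ≈ -2.6667.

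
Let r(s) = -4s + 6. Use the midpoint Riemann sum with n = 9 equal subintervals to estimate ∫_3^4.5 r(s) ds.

-13.5

Δs = (4.5 − 3)/9 = 1/6.
Midpoints: 37/12, 3.25, 41/12, 43/12, 3.75, 47/12, 49/12, 4.25, 53/12.
r(37/12) = -19/3, r(3.25) = -7, r(41/12) = -23/3, r(43/12) = -25/3, r(3.75) = -9, r(47/12) = -29/3, r(49/12) = -31/3, r(4.25) = -11, r(53/12) = -35/3.
Sum = Δs · [r(37/12) + r(3.25) + r(41/12) + ...].
Sum = -13.5.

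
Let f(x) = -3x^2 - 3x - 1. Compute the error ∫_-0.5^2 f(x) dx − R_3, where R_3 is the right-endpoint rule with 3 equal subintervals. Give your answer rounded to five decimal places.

8.68056

Exact integral: ∫_-0.5^2 f(x) dx = -16.25.
R_3 ≈ -24.9305556.
Error ≈ -16.25 − (-24.9305556) ≈ 8.68056.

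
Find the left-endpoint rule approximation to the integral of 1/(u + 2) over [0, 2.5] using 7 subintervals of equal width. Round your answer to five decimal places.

Δu = (2.5 − 0)/7 = 5/14.
Left endpoints: 0, 5/14, 5/7, 15/14, 10/7, 25/14, 15/7.
f(0) = 0.5, f(5/14) = 14/33, f(5/7) = 7/19, f(15/14) = 14/43, f(10/7) = 7/24, f(25/14) = 14/53, f(15/7) = 7/29.
Sum = Δu · [f(0) + f(5/14) + f(5/7) + ...].
Sum ≈ 0.86266.

0.86266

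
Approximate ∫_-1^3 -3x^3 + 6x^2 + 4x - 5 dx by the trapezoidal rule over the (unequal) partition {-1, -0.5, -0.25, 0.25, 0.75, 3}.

-28.19921875

Subinterval widths: 0.5, 0.25, 0.5, 0.5, 2.25.
f(-1) = 0, f(-0.5) = -5.125, f(-0.25) = -5.578125, f(0.25) = -3.671875, f(0.75) = 0.109375, f(3) = -20.
On each subinterval the trapezoid contributes (Δx_i/2)·[f(x_{i-1}) + f(x_i)].
Sum = -28.19921875.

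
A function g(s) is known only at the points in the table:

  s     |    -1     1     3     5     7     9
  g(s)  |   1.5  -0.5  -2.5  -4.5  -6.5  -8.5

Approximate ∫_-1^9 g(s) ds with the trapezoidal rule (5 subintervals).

Δs = 2.
T_5 = (2/2)·[1.5 + 2·(-0.5) + 2·(-2.5) + 2·(-4.5) + 2·(-6.5) + (-8.5)] = -35.

-35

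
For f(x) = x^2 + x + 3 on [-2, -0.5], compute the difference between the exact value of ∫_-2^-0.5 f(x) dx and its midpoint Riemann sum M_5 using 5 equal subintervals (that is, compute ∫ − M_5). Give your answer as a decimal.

0.01125

Exact integral: ∫_-2^-0.5 f(x) dx = 5.25.
M_5 = 5.23875.
Error = 5.25 − 5.23875 = 0.01125.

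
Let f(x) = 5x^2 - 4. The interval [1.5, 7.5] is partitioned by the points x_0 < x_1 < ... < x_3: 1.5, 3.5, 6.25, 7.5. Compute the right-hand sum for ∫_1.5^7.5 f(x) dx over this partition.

Subinterval widths: 2, 2.75, 1.25.
Right endpoints: 3.5, 6.25, 7.5.
f(3.5) = 57.25, f(6.25) = 191.3125, f(7.5) = 277.25.
Sum = Σ Δx_i · f(x_i).
Sum = 987.171875.

987.171875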